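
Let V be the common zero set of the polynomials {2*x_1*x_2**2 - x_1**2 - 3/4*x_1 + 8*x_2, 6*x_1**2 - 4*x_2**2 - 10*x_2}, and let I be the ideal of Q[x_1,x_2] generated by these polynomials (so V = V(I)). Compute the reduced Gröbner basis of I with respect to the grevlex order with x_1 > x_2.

This is the nonlinear analogue of row-reducing a linear system.

f_1 = 2*x_1*x_2**2 - x_1**2 - 3/4*x_1 + 8*x_2, LT = x_1*x_2**2.
f_2 = 6*x_1**2 - 4*x_2**2 - 10*x_2, LT = x_1**2.

S(f_1,f_2): lcm = x_1**2*x_2**2. S = 2/3*x_2**4 - 1/2*x_1**3 + 5/3*x_2**3 - 3/8*x_1**2 + 4*x_1*x_2.
  leading term x_2**4: no divisor's leading term divides it; move 2/3*x_2**4 to the remainder.
  leading term x_1**3: subtract (-1/12*x_1)·f_2 from -1/2*x_1**3 + 5/3*x_2**3 - 3/8*x_1**2 + 4*x_1*x_2 → -1/3*x_1*x_2**2 + 5/3*x_2**3 - 3/8*x_1**2 + 19/6*x_1*x_2
  leading term x_1*x_2**2: subtract (-1/6)·f_1 from -1/3*x_1*x_2**2 + 5/3*x_2**3 - 3/8*x_1**2 + 19/6*x_1*x_2 → 5/3*x_2**3 - 13/24*x_1**2 + 19/6*x_1*x_2 - 1/8*x_1 + 4/3*x_2
  leading term x_2**3: no divisor's leading term divides it; move 5/3*x_2**3 to the remainder.
  leading term x_1**2: subtract (-13/144)·f_2 from -13/24*x_1**2 + 19/6*x_1*x_2 - 1/8*x_1 + 4/3*x_2 → 19/6*x_1*x_2 - 13/36*x_2**2 - 1/8*x_1 + 31/72*x_2
  leading term x_1*x_2: no divisor's leading term divides it; move 19/6*x_1*x_2 to the remainder.
  leading term x_2**2: no divisor's leading term divides it; move -13/36*x_2**2 to the remainder.
  leading term x_1: no divisor's leading term divides it; move -1/8*x_1 to the remainder.
  leading term x_2: no divisor's leading term divides it; move 31/72*x_2 to the remainder.
  remainder 2/3*x_2**4 + 5/3*x_2**3 + 19/6*x_1*x_2 - 13/36*x_2**2 - 1/8*x_1 + 31/72*x_2 ≠ 0; add g_3 = 2/3*x_2**4 + 5/3*x_2**3 + 19/6*x_1*x_2 - 13/36*x_2**2 - 1/8*x_1 + 31/72*x_2 to the basis.

S(f_1,g_3): lcm = x_1*x_2**4. S = -1/2*x_1**2*x_2**2 - 5/2*x_1*x_2**3 - 19/4*x_1**2*x_2 + 1/6*x_1*x_2**2 + 4*x_2**3 + 3/16*x_1**2 - 31/48*x_1*x_2.
  leading term x_1**2*x_2**2: subtract (-1/4*x_1)·f_1 from -1/2*x_1**2*x_2**2 - 5/2*x_1*x_2**3 - 19/4*x_1**2*x_2 + 1/6*x_1*x_2**2 + 4*x_2**3 + 3/16*x_1**2 - 31/48*x_1*x_2 → -5/2*x_1*x_2**3 - 1/4*x_1**3 - 19/4*x_1**2*x_2 + 1/6*x_1*x_2**2 + 4*x_2**3 + 65/48*x_1*x_2
  leading term x_1*x_2**3: subtract (-5/4*x_2)·f_1 from -5/2*x_1*x_2**3 - 1/4*x_1**3 - 19/4*x_1**2*x_2 + 1/6*x_1*x_2**2 + 4*x_2**3 + 65/48*x_1*x_2 → -1/4*x_1**3 - 6*x_1**2*x_2 + 1/6*x_1*x_2**2 + 4*x_2**3 + 5/12*x_1*x_2 + 10*x_2**2
  leading term x_1**3: subtract (-1/24*x_1)·f_2 from -1/4*x_1**3 - 6*x_1**2*x_2 + 1/6*x_1*x_2**2 + 4*x_2**3 + 5/12*x_1*x_2 + 10*x_2**2 → -6*x_1**2*x_2 + 4*x_2**3 + 10*x_2**2
  leading term x_1**2*x_2: subtract (-x_2)·f_2 from -6*x_1**2*x_2 + 4*x_2**3 + 10*x_2**2 → 0
  remainder 0.

S(f_2,g_3): leading monomials are coprime, so the S-polynomial reduces to 0 (Buchberger's first criterion).
Every S-polynomial of the final basis reduces to 0, so we have a Gröbner basis.

G = {x_2**4 + 5/2*x_2**3 + 19/4*x_1*x_2 - 13/24*x_2**2 - 3/16*x_1 + 31/48*x_2, x_1*x_2**2 - 1/3*x_2**2 - 3/8*x_1 + 19/6*x_2, x_1**2 - 2/3*x_2**2 - 5/3*x_2}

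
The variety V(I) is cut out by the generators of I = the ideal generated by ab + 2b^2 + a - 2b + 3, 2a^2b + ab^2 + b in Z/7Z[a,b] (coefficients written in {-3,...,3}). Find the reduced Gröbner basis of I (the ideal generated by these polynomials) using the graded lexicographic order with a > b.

The reduced Gröbner basis is the canonical form of the ideal for this ordering.

f_1 = ab + 2b^2 + a - 2b + 3, LT = ab.
f_2 = 2a^2b + ab^2 + b, LT = a^2b.

S(f_1,f_2): lcm = a^2b. S = -2ab^2 + a^2 - 2ab + 3a + 3b.
  leading term ab^2: subtract (-2b)·f_1 from -2ab^2 + a^2 - 2ab + 3a + 3b → -3b^3 + a^2 + 3b^2 + 3a + 2b
  leading term b^3: no divisor's leading term divides it; move -3b^3 to the remainder.
  leading term a^2: no divisor's leading term divides it; move a^2 to the remainder.
  leading term b^2: no divisor's leading term divides it; move 3b^2 to the remainder.
  leading term a: no divisor's leading term divides it; move 3a to the remainder.
  leading term b: no divisor's leading term divides it; move 2b to the remainder.
  remainder -3b^3 + a^2 + 3b^2 + 3a + 2b ≠ 0; add g_3 = -3b^3 + a^2 + 3b^2 + 3a + 2b to the basis.

S(f_1,g_3): lcm = ab^3. S = 2b^4 - 2a^3 + 2ab^2 - 2b^3 + a^2 + 3ab + 3b^2.
  leading term b^4: subtract (-3b)·g_3 from 2b^4 - 2a^3 + 2ab^2 - 2b^3 + a^2 + 3ab + 3b^2 → -2a^3 + 3a^2b + 2ab^2 + a^2 - 2ab + 2b^2
  leading term a^3: no divisor's leading term divides it; move -2a^3 to the remainder.
  leading term a^2b: subtract (3a)·f_1 from 3a^2b + 2ab^2 + a^2 - 2ab + 2b^2 → 3ab^2 - 2a^2 - 3ab + 2b^2 - 2a
  leading term ab^2: subtract (3b)·f_1 from 3ab^2 - 2a^2 - 3ab + 2b^2 - 2a → b^3 - 2a^2 + ab + b^2 - 2a - 2b
  leading term b^3: subtract (2)·g_3 from b^3 - 2a^2 + ab + b^2 - 2a - 2b → 3a^2 + ab + 2b^2 - a + b
  leading term a^2: no divisor's leading term divides it; move 3a^2 to the remainder.
  leading term ab: subtract (1)·f_1 from ab + 2b^2 - a + b → -2a + 3b - 3
  leading term a: no divisor's leading term divides it; move -2a to the remainder.
  leading term b: no divisor's leading term divides it; move 3b to the remainder.
  leading term 1: no divisor's leading term divides it; move -3 to the remainder.
  remainder -2a^3 + 3a^2 - 2a + 3b - 3 ≠ 0; add g_4 = -2a^3 + 3a^2 - 2a + 3b - 3 to the basis.

The other S-polynomials (S(f_2,g_3), S(f_1,g_4), S(f_2,g_4), S(g_3,g_4)) all reduce to 0 modulo the current basis, so we have a Gröbner basis.
Inter-reduce: drop elements whose leading term is divisible by another's, tail-reduce, and make monic.

G = {a^3 + 2a^2 + a + 2b - 2, b^3 + 2a^2 - b^2 - a - 3b, ab + 2b^2 + a - 2b + 3}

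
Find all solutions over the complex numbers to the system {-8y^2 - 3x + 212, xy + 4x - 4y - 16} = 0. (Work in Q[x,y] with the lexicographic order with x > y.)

{(4, -5), (28, -4), (4, 5)}

Compute a lex Gröbner basis by Buchberger's algorithm.
f_1 = -3x - 8y^2 + 212, LT = x.
f_2 = xy + 4x - 4y - 16, LT = xy.

S(f_1,f_2): lcm = xy. S = -4x + 8/3y^3 - 200/3y + 16.
  leading term x: subtract (4/3)·f_1 from -4x + 8/3y^3 - 200/3y + 16 → 8/3y^3 + 32/3y^2 - 200/3y - 800/3
  leading term y^3: no divisor's leading term divides it; move 8/3y^3 to the remainder.
  leading term y^2: no divisor's leading term divides it; move 32/3y^2 to the remainder.
  leading term y: no divisor's leading term divides it; move -200/3y to the remainder.
  leading term 1: no divisor's leading term divides it; move -800/3 to the remainder.
  remainder 8/3y^3 + 32/3y^2 - 200/3y - 800/3 ≠ 0; add h_3 = 8/3y^3 + 32/3y^2 - 200/3y - 800/3 to the basis.

The other S-polynomials (S(f_1,h_3), S(f_2,h_3)) all reduce to 0 modulo the current basis, so we have a Gröbner basis.
Inter-reduce: drop elements whose leading term is divisible by another's, tail-reduce, and make monic.
Reduced Gröbner basis: {x + 8/3y^2 - 212/3, y^3 + 4y^2 - 25y - 100}.

Elimination: the polynomial y^3 + 4y^2 - 25y - 100 lies in the elimination ideal for y, so y ∈ {-5, -4, 5}. For each such y, the remaining basis elements (now univariate) give the rest of the solution.
  y = -5: the earlier basis element becomes x - 4 = 0, giving x = 4 — point (4, -5).
  y = -4: the earlier basis element becomes x - 28 = 0, giving x = 28 — point (28, -4).
  y = 5: the earlier basis element becomes x - 4 = 0, giving x = 4 — point (4, 5).
A lex Gröbner basis triangularizes the system, enabling back-substitution.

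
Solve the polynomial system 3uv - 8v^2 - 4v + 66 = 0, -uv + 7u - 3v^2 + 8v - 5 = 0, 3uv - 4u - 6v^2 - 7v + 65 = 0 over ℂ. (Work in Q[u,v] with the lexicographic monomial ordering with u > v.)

Compute a lex Gröbner basis by Buchberger's algorithm.
f_1 = 3uv - 8v^2 - 4v + 66, LT = uv.
f_2 = -uv + 7u - 3v^2 + 8v - 5, LT = uv.
f_3 = 3uv - 4u - 6v^2 - 7v + 65, LT = uv.

S(f_1,f_2): lcm = uv. S = 7u - 17/3v^2 + 20/3v + 17.
  leading term u: no divisor's leading term divides it; move 7u to the remainder.
  leading term v^2: no divisor's leading term divides it; move -17/3v^2 to the remainder.
  leading term v: no divisor's leading term divides it; move 20/3v to the remainder.
  leading term 1: no divisor's leading term divides it; move 17 to the remainder.
  remainder 7u - 17/3v^2 + 20/3v + 17 ≠ 0; add h_4 = 7u - 17/3v^2 + 20/3v + 17 to the basis.

S(f_1,f_3): lcm = uv. S = 4/3u - 2/3v^2 + v + 1/3.
  leading term u: subtract (4/21)·h_4 from 4/3u - 2/3v^2 + v + 1/3 → 26/63v^2 - 17/63v - 61/21
  leading term v^2: no divisor's leading term divides it; move 26/63v^2 to the remainder.
  leading term v: no divisor's leading term divides it; move -17/63v to the remainder.
  leading term 1: no divisor's leading term divides it; move -61/21 to the remainder.
  remainder 26/63v^2 - 17/63v - 61/21 ≠ 0; add h_5 = 26/63v^2 - 17/63v - 61/21 to the basis.

S(f_2,f_3): lcm = uv. S = -17/3u + 5v^2 - 17/3v - 50/3.
  leading term u: subtract (-17/21)·h_4 from -17/3u + 5v^2 - 17/3v - 50/3 → 26/63v^2 - 17/63v - 61/21
  leading term v^2: subtract (1)·h_5 from 26/63v^2 - 17/63v - 61/21 → 0
  remainder 0.

S(f_1,h_4): lcm = uv. S = 17/21v^3 - 76/21v^2 - 79/21v + 22.
  leading term v^3: subtract (51/26v)·h_5 from 17/21v^3 - 76/21v^2 - 79/21v + 22 → -241/78v^2 + 151/78v + 22
  leading term v^2: subtract (-5061/676)·h_5 from -241/78v^2 + 151/78v + 22 → -57/676v + 171/676
  leading term v: no divisor's leading term divides it; move -57/676v to the remainder.
  leading term 1: no divisor's leading term divides it; move 171/676 to the remainder.
  remainder -57/676v + 171/676 ≠ 0; add h_6 = -57/676v + 171/676 to the basis.

S(f_2,h_4): lcm = uv. S = -7u + 17/21v^3 + 43/21v^2 - 73/7v + 5.
  leading term u: subtract (-1)·h_4 from -7u + 17/21v^3 + 43/21v^2 - 73/7v + 5 → 17/21v^3 - 76/21v^2 - 79/21v + 22
  leading term v^3: subtract (51/26v)·h_5 from 17/21v^3 - 76/21v^2 - 79/21v + 22 → -241/78v^2 + 151/78v + 22
  leading term v^2: subtract (-5061/676)·h_5 from -241/78v^2 + 151/78v + 22 → -57/676v + 171/676
  leading term v: subtract (1)·h_6 from -57/676v + 171/676 → 0
  remainder 0.

S(f_3,h_4): lcm = uv. S = -4/3u + 17/21v^3 - 62/21v^2 - 100/21v + 65/3.
  leading term u: subtract (-4/21)·h_4 from -4/3u + 17/21v^3 - 62/21v^2 - 100/21v + 65/3 → 17/21v^3 - 254/63v^2 - 220/63v + 523/21
  leading term v^3: subtract (51/26v)·h_5 from 17/21v^3 - 254/63v^2 - 220/63v + 523/21 → -5737/1638v^2 + 3613/1638v + 523/21
  leading term v^2: subtract (-5737/676)·h_5 from -5737/1638v^2 + 3613/1638v + 523/21 → -57/676v + 171/676
  leading term v: subtract (1)·h_6 from -57/676v + 171/676 → 0
  remainder 0.

S(f_1,h_5): lcm = uv^2. S = 17/26uv + 183/26u - 8/3v^3 - 4/3v^2 + 22v.
  leading term uv: subtract (17/78)·f_1 from 17/26uv + 183/26u - 8/3v^3 - 4/3v^2 + 22v → 183/26u - 8/3v^3 + 16/39v^2 + 892/39v - 187/13
  leading term u: subtract (183/182)·h_4 from 183/26u - 8/3v^3 + 16/39v^2 + 892/39v - 187/13 → -8/3v^3 + 3335/546v^2 + 4414/273v - 5729/182
  leading term v^3: subtract (-84/13v)·h_5 from -8/3v^3 + 3335/546v^2 + 4414/273v - 5729/182 → 2383/546v^2 - 710/273v - 5729/182
  leading term v^2: subtract (7149/676)·h_5 from 2383/546v^2 - 710/273v - 5729/182 → 171/676v - 513/676
  leading term v: subtract (-3)·h_6 from 171/676v - 513/676 → 0
  remainder 0.

S(f_2,h_5): lcm = uv^2. S = -165/26uv + 183/26u + 3v^3 - 8v^2 + 5v.
  leading term uv: subtract (-55/26)·f_1 from -165/26uv + 183/26u + 3v^3 - 8v^2 + 5v → 183/26u + 3v^3 - 324/13v^2 - 45/13v + 1815/13
  leading term u: subtract (183/182)·h_4 from 183/26u + 3v^3 - 324/13v^2 - 45/13v + 1815/13 → 3v^3 - 3499/182v^2 - 925/91v + 22299/182
  leading term v^3: subtract (189/26v)·h_5 from 3v^3 - 3499/182v^2 - 925/91v + 22299/182 → -1571/91v^2 + 1993/182v + 22299/182
  leading term v^2: subtract (-14139/338)·h_5 from -1571/91v^2 + 1993/182v + 22299/182 → -57/169v + 171/169
  leading term v: subtract (4)·h_6 from -57/169v + 171/169 → 0
  remainder 0.

S(f_3,h_5): lcm = uv^2. S = -53/78uv + 183/26u - 2v^3 - 7/3v^2 + 65/3v.
  leading term uv: subtract (-53/234)·f_1 from -53/78uv + 183/26u - 2v^3 - 7/3v^2 + 65/3v → 183/26u - 2v^3 - 485/117v^2 + 2429/117v + 583/39
  leading term u: subtract (183/182)·h_4 from 183/26u - 2v^3 - 485/117v^2 + 2429/117v + 583/39 → -2v^3 + 2543/1638v^2 + 11513/819v - 1171/546
  leading term v^3: subtract (-63/13v)·h_5 from -2v^3 + 2543/1638v^2 + 11513/819v - 1171/546 → 401/1638v^2 - 16/819v - 1171/546
  leading term v^2: subtract (401/676)·h_5 from 401/1638v^2 - 16/819v - 1171/546 → 95/676v - 285/676
  leading term v: subtract (-5/3)·h_6 from 95/676v - 285/676 → 0
  remainder 0.

S(h_4,h_5): leading monomials are coprime, so the S-polynomial reduces to 0 (Buchberger's first criterion).
S(f_1,h_6): lcm = uv. S = 3u - 8/3v^2 - 4/3v + 22.
  leading term u: subtract (3/7)·h_4 from 3u - 8/3v^2 - 4/3v + 22 → -5/21v^2 - 88/21v + 103/7
  leading term v^2: subtract (-15/26)·h_5 from -5/21v^2 - 88/21v + 103/7 → -113/26v + 339/26
  leading term v: subtract (2938/57)·h_6 from -113/26v + 339/26 → 0
  remainder 0.

S(f_2,h_6): lcm = uv. S = -4u + 3v^2 - 8v + 5.
  leading term u: subtract (-4/7)·h_4 from -4u + 3v^2 - 8v + 5 → -5/21v^2 - 88/21v + 103/7
  leading term v^2: subtract (-15/26)·h_5 from -5/21v^2 - 88/21v + 103/7 → -113/26v + 339/26
  leading term v: subtract (2938/57)·h_6 from -113/26v + 339/26 → 0
  remainder 0.

S(f_3,h_6): lcm = uv. S = 5/3u - 2v^2 - 7/3v + 65/3.
  leading term u: subtract (5/21)·h_4 from 5/3u - 2v^2 - 7/3v + 65/3 → -41/63v^2 - 247/63v + 370/21
  leading term v^2: subtract (-41/26)·h_5 from -41/63v^2 - 247/63v + 370/21 → -113/26v + 339/26
  leading term v: subtract (2938/57)·h_6 from -113/26v + 339/26 → 0
  remainder 0.

S(h_4,h_6): leading monomials are coprime, so the S-polynomial reduces to 0 (Buchberger's first criterion).
S(h_5,h_6): lcm = v^2. S = 61/26v - 183/26.
  leading term v: subtract (-1586/57)·h_6 from 61/26v - 183/26 → 0
  remainder 0.

Every S-polynomial of the final basis reduces to 0, so we have a Gröbner basis.
Inter-reduce: drop elements whose leading term is divisible by another's, tail-reduce, and make monic.
Reduced Gröbner basis: {u - 2, v - 3}.

Since the basis is lex-ordered, v - 3 is univariate in v. Its roots are {3}. Back-substituting each root into the other basis elements fixes the other coordinates.
  v = 3: the earlier basis element becomes u - 2 = 0, giving u = 2 — point (2, 3).
Substituting each solution back into the original system confirms all equations vanish.

{(2, 3)}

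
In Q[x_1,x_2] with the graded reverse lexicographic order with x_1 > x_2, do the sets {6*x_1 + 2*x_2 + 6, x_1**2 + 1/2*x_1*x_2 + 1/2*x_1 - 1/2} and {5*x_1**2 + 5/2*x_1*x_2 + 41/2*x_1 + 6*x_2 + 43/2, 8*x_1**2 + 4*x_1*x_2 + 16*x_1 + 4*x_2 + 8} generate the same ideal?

No, the ideals differ.

Equality of ideals is decidable: compute both reduced Gröbner bases (unique for the ordering) and check whether they agree.
Buchberger on the first generating set:
f_1 = 6*x_1 + 2*x_2 + 6, LT = x_1.
f_2 = x_1**2 + 1/2*x_1*x_2 + 1/2*x_1 - 1/2, LT = x_1**2.

S(f_1,f_2): lcm = x_1**2. S = -1/6*x_1*x_2 + 1/2*x_1 + 1/2.
  leading term x_1*x_2: subtract (-1/36*x_2)·f_1 from -1/6*x_1*x_2 + 1/2*x_1 + 1/2 → 1/18*x_2**2 + 1/2*x_1 + 1/6*x_2 + 1/2
  leading term x_2**2: no divisor's leading term divides it; move 1/18*x_2**2 to the remainder.
  leading term x_1: subtract (1/12)·f_1 from 1/2*x_1 + 1/6*x_2 + 1/2 → 0
  remainder 1/18*x_2**2 ≠ 0; add g_3 = 1/18*x_2**2 to the basis.

S(f_1,g_3): leading monomials are coprime, so the S-polynomial reduces to 0 (Buchberger's first criterion).
S(f_2,g_3): leading monomials are coprime, so the S-polynomial reduces to 0 (Buchberger's first criterion).
Every S-polynomial of the final basis reduces to 0, so we have a Gröbner basis.
Inter-reduce: drop elements whose leading term is divisible by another's, tail-reduce, and make monic.
Reduced Gröbner basis: {x_2**2, x_1 + 1/3*x_2 + 1}.

Buchberger on the second generating set:
h_1 = 5*x_1**2 + 5/2*x_1*x_2 + 41/2*x_1 + 6*x_2 + 43/2, LT = x_1**2.
h_2 = 8*x_1**2 + 4*x_1*x_2 + 16*x_1 + 4*x_2 + 8, LT = x_1**2.

S(h_1,h_2): lcm = x_1**2. S = 21/10*x_1 + 7/10*x_2 + 33/10.
  leading term x_1: no divisor's leading term divides it; move 21/10*x_1 to the remainder.
  leading term x_2: no divisor's leading term divides it; move 7/10*x_2 to the remainder.
  leading term 1: no divisor's leading term divides it; move 33/10 to the remainder.
  remainder 21/10*x_1 + 7/10*x_2 + 33/10 ≠ 0; add k_3 = 21/10*x_1 + 7/10*x_2 + 33/10 to the basis.

S(h_1,k_3): lcm = x_1**2. S = 1/6*x_1*x_2 + 177/70*x_1 + 6/5*x_2 + 43/10.
  leading term x_1*x_2: subtract (5/63*x_2)·k_3 from 1/6*x_1*x_2 + 177/70*x_1 + 6/5*x_2 + 43/10 → -1/18*x_2**2 + 177/70*x_1 + 197/210*x_2 + 43/10
  leading term x_2**2: no divisor's leading term divides it; move -1/18*x_2**2 to the remainder.
  leading term x_1: subtract (59/49)·k_3 from 177/70*x_1 + 197/210*x_2 + 43/10 → 2/21*x_2 + 16/49
  leading term x_2: no divisor's leading term divides it; move 2/21*x_2 to the remainder.
  leading term 1: no divisor's leading term divides it; move 16/49 to the remainder.
  remainder -1/18*x_2**2 + 2/21*x_2 + 16/49 ≠ 0; add k_4 = -1/18*x_2**2 + 2/21*x_2 + 16/49 to the basis.

S(h_2,k_3): lcm = x_1**2. S = 1/6*x_1*x_2 + 3/7*x_1 + 1/2*x_2 + 1.
  leading term x_1*x_2: subtract (5/63*x_2)·k_3 from 1/6*x_1*x_2 + 3/7*x_1 + 1/2*x_2 + 1 → -1/18*x_2**2 + 3/7*x_1 + 5/21*x_2 + 1
  leading term x_2**2: subtract (1)·k_4 from -1/18*x_2**2 + 3/7*x_1 + 5/21*x_2 + 1 → 3/7*x_1 + 1/7*x_2 + 33/49
  leading term x_1: subtract (10/49)·k_3 from 3/7*x_1 + 1/7*x_2 + 33/49 → 0
  remainder 0.

S(h_1,k_4): leading monomials are coprime, so the S-polynomial reduces to 0 (Buchberger's first criterion).
S(h_2,k_4): leading monomials are coprime, so the S-polynomial reduces to 0 (Buchberger's first criterion).
S(k_3,k_4): leading monomials are coprime, so the S-polynomial reduces to 0 (Buchberger's first criterion).
Every S-polynomial of the final basis reduces to 0, so we have a Gröbner basis.
Inter-reduce: drop elements whose leading term is divisible by another's, tail-reduce, and make monic.
Reduced Gröbner basis: {x_2**2 - 12/7*x_2 - 288/49, x_1 + 1/3*x_2 + 11/7}.

The bases are distinct; the ideals are different.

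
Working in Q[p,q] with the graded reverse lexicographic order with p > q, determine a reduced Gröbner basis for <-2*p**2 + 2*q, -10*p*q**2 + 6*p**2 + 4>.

G = {p*q**2 - 3/5*q - 2/5, q**3 - 3/5*p*q - 2/5*p, p**2 - q}

Buchberger's algorithm terminates because the ascending chain of leading-term ideals stabilizes.

f_1 = -2*p**2 + 2*q, LT = p**2.
f_2 = -10*p*q**2 + 6*p**2 + 4, LT = p*q**2.

S(f_1,f_2): lcm = p**2*q**2. S = 3/5*p**3 - q**3 + 2/5*p.
  leading term p**3: subtract (-3/10*p)·f_1 from 3/5*p**3 - q**3 + 2/5*p → -q**3 + 3/5*p*q + 2/5*p
  leading term q**3: no divisor's leading term divides it; move -q**3 to the remainder.
  leading term p*q: no divisor's leading term divides it; move 3/5*p*q to the remainder.
  leading term p: no divisor's leading term divides it; move 2/5*p to the remainder.
  remainder -q**3 + 3/5*p*q + 2/5*p ≠ 0; add g_3 = -q**3 + 3/5*p*q + 2/5*p to the basis.

The other S-polynomials (S(f_1,g_3), S(f_2,g_3)) all reduce to 0 modulo the current basis, so we have a Gröbner basis.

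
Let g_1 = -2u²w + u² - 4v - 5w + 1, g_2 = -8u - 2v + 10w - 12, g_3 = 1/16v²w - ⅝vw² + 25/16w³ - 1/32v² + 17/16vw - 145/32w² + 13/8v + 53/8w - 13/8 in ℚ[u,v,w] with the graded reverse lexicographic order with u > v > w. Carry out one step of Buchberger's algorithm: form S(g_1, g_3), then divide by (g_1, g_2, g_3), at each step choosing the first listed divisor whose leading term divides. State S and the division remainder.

lcm(LM(g_1), LM(g_3)) = u²v²w.
S = (lcm/LT(g_1))·g_1 − (lcm/LT(g_3))·g_3 = 10u²vw² - 25u²w³ - 17u²vw + 145/2u²w² - 26u²v + 2v³ - 106u²w + 5/2v²w + 26u² - ½v².
Reduce S modulo (g_1, g_2, g_3) in that order:
  leading term u²vw²: subtract (-5vw)·g_1 from 10u²vw² - 25u²w³ - 17u²vw + 145/2u²w² - 26u²v + 2v³ - 106u²w + 5/2v²w + 26u² - ½v² → -25u²w³ - 12u²vw + 145/2u²w² - 26u²v + 2v³ - 106u²w - 35/2v²w - 25vw² + 26u² - ½v² + 5vw
  leading term u²w³: subtract (25/2w²)·g_1 from -25u²w³ - 12u²vw + 145/2u²w² - 26u²v + 2v³ - 106u²w - 35/2v²w - 25vw² + 26u² - ½v² + 5vw → -12u²vw + 60u²w² - 26u²v + 2v³ - 106u²w - 35/2v²w + 25vw² + 125/2w³ + 26u² - ½v² + 5vw - 25/2w²
  leading term u²vw: subtract (6v)·g_1 from -12u²vw + 60u²w² - 26u²v + 2v³ - 106u²w - 35/2v²w + 25vw² + 125/2w³ + 26u² - ½v² + 5vw - 25/2w² → 60u²w² - 32u²v + 2v³ - 106u²w - 35/2v²w + 25vw² + 125/2w³ + 26u² + 47/2v² + 35vw - 25/2w² - 6v
  leading term u²w²: subtract (-30w)·g_1 from 60u²w² - 32u²v + 2v³ - 106u²w - 35/2v²w + 25vw² + 125/2w³ + 26u² + 47/2v² + 35vw - 25/2w² - 6v → -32u²v + 2v³ - 76u²w - 35/2v²w + 25vw² + 125/2w³ + 26u² + 47/2v² - 85vw - 325/2w² - 6v + 30w
  leading term u²v: subtract (4uv)·g_2 from -32u²v + 2v³ - 76u²w - 35/2v²w + 25vw² + 125/2w³ + 26u² + 47/2v² - 85vw - 325/2w² - 6v + 30w → 8uv² + 2v³ - 76u²w - 40uvw - 35/2v²w + 25vw² + 125/2w³ + 26u² + 48uv + 47/2v² - 85vw - 325/2w² - 6v + 30w
  leading term uv²: subtract (-v²)·g_2 from 8uv² + 2v³ - 76u²w - 40uvw - 35/2v²w + 25vw² + 125/2w³ + 26u² + 48uv + 47/2v² - 85vw - 325/2w² - 6v + 30w → -76u²w - 40uvw - 15/2v²w + 25vw² + 125/2w³ + 26u² + 48uv + 23/2v² - 85vw - 325/2w² - 6v + 30w
  leading term u²w: subtract (38)·g_1 from -76u²w - 40uvw - 15/2v²w + 25vw² + 125/2w³ + 26u² + 48uv + 23/2v² - 85vw - 325/2w² - 6v + 30w → -40uvw - 15/2v²w + 25vw² + 125/2w³ - 12u² + 48uv + 23/2v² - 85vw - 325/2w² + 146v + 220w - 38
  leading term uvw: subtract (5vw)·g_2 from -40uvw - 15/2v²w + 25vw² + 125/2w³ - 12u² + 48uv + 23/2v² - 85vw - 325/2w² + 146v + 220w - 38 → 5/2v²w - 25vw² + 125/2w³ - 12u² + 48uv + 23/2v² - 25vw - 325/2w² + 146v + 220w - 38
  leading term v²w: subtract (40)·g_3 from 5/2v²w - 25vw² + 125/2w³ - 12u² + 48uv + 23/2v² - 25vw - 325/2w² + 146v + 220w - 38 → -12u² + 48uv + 51/4v² - 135/2vw + 75/4w² + 81v - 45w + 27
  leading term u²: subtract (3/2u)·g_2 from -12u² + 48uv + 51/4v² - 135/2vw + 75/4w² + 81v - 45w + 27 → 51uv + 51/4v² - 15uw - 135/2vw + 75/4w² + 18u + 81v - 45w + 27
  leading term uv: subtract (-51/8v)·g_2 from 51uv + 51/4v² - 15uw - 135/2vw + 75/4w² + 18u + 81v - 45w + 27 → -15uw - 15/4vw + 75/4w² + 18u + 9/2v - 45w + 27
  leading term uw: subtract (15/8w)·g_2 from -15uw - 15/4vw + 75/4w² + 18u + 9/2v - 45w + 27 → 18u + 9/2v - 45/2w + 27
  leading term u: subtract (-9/4)·g_2 from 18u + 9/2v - 45/2w + 27 → 0
The remainder is 0, so this S-polynomial contributes no new basis element.

S(g_1, g_3) = 10u²vw² - 25u²w³ - 17u²vw + 145/2u²w² - 26u²v + 2v³ - 106u²w + 5/2v²w + 26u² - ½v²; remainder on division = 0.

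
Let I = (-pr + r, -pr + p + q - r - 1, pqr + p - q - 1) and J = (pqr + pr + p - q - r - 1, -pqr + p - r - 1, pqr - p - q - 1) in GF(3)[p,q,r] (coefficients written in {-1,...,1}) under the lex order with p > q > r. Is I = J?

Equality of ideals is decidable: compute both reduced Gröbner bases (unique for the ordering) and check whether they agree.
Buchberger on the first generating set:
f_1 = -pr + r, LT = pr.
f_2 = -pr + p + q - r - 1, LT = pr.
f_3 = pqr + p - q - 1, LT = pqr.

S(f_1,f_2): lcm = pr. S = p + q + r - 1.
  reduce S modulo (f_1, f_2, f_3):
  remainder p + q + r - 1 ≠ 0; add g_4 = p + q + r - 1 to the basis.

S(f_1,f_3): lcm = pqr. S = -p - qr + q + 1.
  reduce S modulo (f_1, f_2, f_3, g_4):
  remainder -qr - q + r ≠ 0; add g_5 = -qr - q + r to the basis.

S(f_1,g_4): lcm = pr. S = -qr - r^2.
  reduce S modulo (f_1, f_2, f_3, g_4, g_5):
  remainder q - r^2 - r ≠ 0; add g_6 = q - r^2 - r to the basis.

S(f_3,g_6): lcm = pqr. S = pr^3 + pr^2 + p - q - 1.
  reduce S modulo (f_1, f_2, f_3, g_4, g_5, g_6):
  remainder r^3 - r^2 ≠ 0; add g_7 = r^3 - r^2 to the basis.

The other S-polynomials (S(f_2,f_3), S(f_2,g_4), S(f_3,g_4), S(f_1,g_5), S(f_2,g_5), S(f_3,g_5), S(g_4,g_5), S(f_1,g_6), S(f_2,g_6), S(g_4,g_6), S(g_5,g_6), S(f_1,g_7), S(f_2,g_7), S(f_3,g_7), S(g_4,g_7), S(g_5,g_7), S(g_6,g_7)) all reduce to 0 modulo the current basis, so we have a Gröbner basis.
Inter-reduce: drop elements whose leading term is divisible by another's, tail-reduce, and make monic.
Reduced Gröbner basis: {p + r^2 - r - 1, q - r^2 - r, r^3 - r^2}.

Buchberger on the second generating set:
h_1 = pqr + pr + p - q - r - 1, LT = pqr.
h_2 = -pqr + p - r - 1, LT = pqr.
h_3 = pqr - p - q - 1, LT = pqr.

S(h_1,h_2): lcm = pqr. S = pr - p - q + r + 1.
  reduce S modulo (h_1, h_2, h_3):
  remainder pr - p - q + r + 1 ≠ 0; add k_4 = pr - p - q + r + 1 to the basis.

S(h_1,h_3): lcm = pqr. S = pr - p - r.
  reduce S modulo (h_1, h_2, h_3, k_4):
  remainder q + r - 1 ≠ 0; add k_5 = q + r - 1 to the basis.

S(h_1,k_4): lcm = pqr. S = pq + pr + p + q^2 - qr + q - r - 1.
  reduce S modulo (h_1, h_2, h_3, k_4, k_5):
  remainder -p - r^2 + r + 1 ≠ 0; add k_6 = -p - r^2 + r + 1 to the basis.

S(h_1,k_6): lcm = pqr. S = pr + p - qr^3 + qr^2 + qr - q - r - 1.
  reduce S modulo (h_1, h_2, h_3, k_4, k_5, k_6):
  remainder r^4 + r^3 + r^2 + r ≠ 0; add k_7 = r^4 + r^3 + r^2 + r to the basis.

S(k_4,k_6): lcm = pr. S = -p - q - r^3 + r^2 - r + 1.
  reduce S modulo (h_1, h_2, h_3, k_4, k_5, k_6, k_7):
  remainder -r^3 - r^2 - r - 1 ≠ 0; add k_8 = -r^3 - r^2 - r - 1 to the basis.

The other S-polynomials (S(h_2,h_3), S(h_2,k_4), S(h_3,k_4), S(h_1,k_5), S(h_2,k_5), S(h_3,k_5), S(k_4,k_5), S(h_2,k_6), S(h_3,k_6), S(k_5,k_6), S(h_1,k_7), S(h_2,k_7), S(h_3,k_7), S(k_4,k_7), S(k_5,k_7), S(k_6,k_7), S(h_1,k_8), S(h_2,k_8), S(h_3,k_8), S(k_4,k_8), S(k_5,k_8), S(k_6,k_8), S(k_7,k_8)) all reduce to 0 modulo the current basis, so we have a Gröbner basis.
Inter-reduce: drop elements whose leading term is divisible by another's, tail-reduce, and make monic.
Reduced Gröbner basis: {p + r^2 - r - 1, q + r - 1, r^3 + r^2 + r + 1}.

These differ, so the ideals are not equal.

No, the ideals differ.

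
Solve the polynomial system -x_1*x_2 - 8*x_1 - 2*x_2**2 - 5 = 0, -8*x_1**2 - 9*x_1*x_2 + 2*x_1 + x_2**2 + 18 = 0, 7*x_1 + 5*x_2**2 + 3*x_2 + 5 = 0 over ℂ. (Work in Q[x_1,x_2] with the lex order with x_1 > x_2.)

Compute a lex Gröbner basis by Buchberger's algorithm.
f_1 = -x_1*x_2 - 8*x_1 - 2*x_2**2 - 5, LT = x_1*x_2.
f_2 = -8*x_1**2 - 9*x_1*x_2 + 2*x_1 + x_2**2 + 18, LT = x_1**2.
f_3 = 7*x_1 + 5*x_2**2 + 3*x_2 + 5, LT = x_1.

S(f_1,f_2): lcm = x_1**2*x_2. S = 8*x_1**2 + 7/8*x_1*x_2**2 + 1/4*x_1*x_2 + 5*x_1 + 1/8*x_2**3 + 9/4*x_2.
  leading term x_1**2: subtract (-1)·f_2 from 8*x_1**2 + 7/8*x_1*x_2**2 + 1/4*x_1*x_2 + 5*x_1 + 1/8*x_2**3 + 9/4*x_2 → 7/8*x_1*x_2**2 - 35/4*x_1*x_2 + 7*x_1 + 1/8*x_2**3 + x_2**2 + 9/4*x_2 + 18
  leading term x_1*x_2**2: subtract (-7/8*x_2)·f_1 from 7/8*x_1*x_2**2 - 35/4*x_1*x_2 + 7*x_1 + 1/8*x_2**3 + x_2**2 + 9/4*x_2 + 18 → -63/4*x_1*x_2 + 7*x_1 - 13/8*x_2**3 + x_2**2 - 17/8*x_2 + 18
  leading term x_1*x_2: subtract (63/4)·f_1 from -63/4*x_1*x_2 + 7*x_1 - 13/8*x_2**3 + x_2**2 - 17/8*x_2 + 18 → 133*x_1 - 13/8*x_2**3 + 65/2*x_2**2 - 17/8*x_2 + 387/4
  leading term x_1: subtract (19)·f_3 from 133*x_1 - 13/8*x_2**3 + 65/2*x_2**2 - 17/8*x_2 + 387/4 → -13/8*x_2**3 - 125/2*x_2**2 - 473/8*x_2 + 7/4
  leading term x_2**3: no divisor's leading term divides it; move -13/8*x_2**3 to the remainder.
  leading term x_2**2: no divisor's leading term divides it; move -125/2*x_2**2 to the remainder.
  leading term x_2: no divisor's leading term divides it; move -473/8*x_2 to the remainder.
  leading term 1: no divisor's leading term divides it; move 7/4 to the remainder.
  remainder -13/8*x_2**3 - 125/2*x_2**2 - 473/8*x_2 + 7/4 ≠ 0; add h_4 = -13/8*x_2**3 - 125/2*x_2**2 - 473/8*x_2 + 7/4 to the basis.

S(f_1,f_3): lcm = x_1*x_2. S = 8*x_1 - 5/7*x_2**3 + 11/7*x_2**2 - 5/7*x_2 + 5.
  leading term x_1: subtract (8/7)·f_3 from 8*x_1 - 5/7*x_2**3 + 11/7*x_2**2 - 5/7*x_2 + 5 → -5/7*x_2**3 - 29/7*x_2**2 - 29/7*x_2 - 5/7
  leading term x_2**3: subtract (40/91)·h_4 from -5/7*x_2**3 - 29/7*x_2**2 - 29/7*x_2 - 5/7 → 2123/91*x_2**2 + 284/13*x_2 - 135/91
  leading term x_2**2: no divisor's leading term divides it; move 2123/91*x_2**2 to the remainder.
  leading term x_2: no divisor's leading term divides it; move 284/13*x_2 to the remainder.
  leading term 1: no divisor's leading term divides it; move -135/91 to the remainder.
  remainder 2123/91*x_2**2 + 284/13*x_2 - 135/91 ≠ 0; add h_5 = 2123/91*x_2**2 + 284/13*x_2 - 135/91 to the basis.

S(f_2,f_3): lcm = x_1**2. S = -5/7*x_1*x_2**2 + 39/56*x_1*x_2 - 27/28*x_1 - 1/8*x_2**2 - 9/4.
  leading term x_1*x_2**2: subtract (5/7*x_2)·f_1 from -5/7*x_1*x_2**2 + 39/56*x_1*x_2 - 27/28*x_1 - 1/8*x_2**2 - 9/4 → 359/56*x_1*x_2 - 27/28*x_1 + 10/7*x_2**3 - 1/8*x_2**2 + 25/7*x_2 - 9/4
  leading term x_1*x_2: subtract (-359/56)·f_1 from 359/56*x_1*x_2 - 27/28*x_1 + 10/7*x_2**3 - 1/8*x_2**2 + 25/7*x_2 - 9/4 → -209/4*x_1 + 10/7*x_2**3 - 725/56*x_2**2 + 25/7*x_2 - 1921/56
  leading term x_1: subtract (-209/28)·f_3 from -209/4*x_1 + 10/7*x_2**3 - 725/56*x_2**2 + 25/7*x_2 - 1921/56 → 10/7*x_2**3 + 195/8*x_2**2 + 727/28*x_2 + 169/56
  leading term x_2**3: subtract (-80/91)·h_4 from 10/7*x_2**3 + 195/8*x_2**2 + 727/28*x_2 + 169/56 → -22255/728*x_2**2 - 9469/364*x_2 + 3317/728
  leading term x_2**2: subtract (-22255/16984)·h_5 from -22255/728*x_2**2 - 9469/364*x_2 + 3317/728 → 155291/59444*x_2 + 155291/59444
  leading term x_2: no divisor's leading term divides it; move 155291/59444*x_2 to the remainder.
  leading term 1: no divisor's leading term divides it; move 155291/59444 to the remainder.
  remainder 155291/59444*x_2 + 155291/59444 ≠ 0; add h_6 = 155291/59444*x_2 + 155291/59444 to the basis.

The other S-polynomials (S(f_1,h_4), S(f_2,h_4), S(f_3,h_4), S(f_1,h_5), S(f_2,h_5), S(f_3,h_5), S(h_4,h_5), S(f_1,h_6), S(f_2,h_6), S(f_3,h_6), S(h_4,h_6), S(h_5,h_6)) all reduce to 0 modulo the current basis, so we have a Gröbner basis.
Inter-reduce: drop elements whose leading term is divisible by another's, tail-reduce, and make monic.
Reduced Gröbner basis: {x_1 + 1, x_2 + 1}.

Elimination: the polynomial x_2 + 1 lies in the elimination ideal for x_2, so x_2 ∈ {-1}. For each such x_2, the remaining basis elements (now univariate) give the rest of the solution.
  x_2 = -1: the earlier basis element becomes x_1 + 1 = 0, giving x_1 = -1 — point (-1, -1).
A lex Gröbner basis triangularizes the system, enabling back-substitution.

{(-1, -1)}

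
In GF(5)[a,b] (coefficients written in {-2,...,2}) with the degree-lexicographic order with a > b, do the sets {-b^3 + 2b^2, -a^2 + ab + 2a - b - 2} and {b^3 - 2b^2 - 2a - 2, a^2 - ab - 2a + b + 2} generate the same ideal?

For a fixed monomial order, each ideal has a unique reduced Gröbner basis; comparing bases decides equality.
Buchberger on the first generating set:
f_1 = -b^3 + 2b^2, LT = b^3.
f_2 = -a^2 + ab + 2a - b - 2, LT = a^2.

The S-polynomials (S(f_1,f_2)) all reduce to 0 modulo the current basis, so we have a Gröbner basis.
Inter-reduce: drop elements whose leading term is divisible by another's, tail-reduce, and make monic.
Reduced Gröbner basis: {b^3 - 2b^2, a^2 - ab - 2a + b + 2}.

Buchberger on the second generating set:
h_1 = b^3 - 2b^2 - 2a - 2, LT = b^3.
h_2 = a^2 - ab - 2a + b + 2, LT = a^2.

The S-polynomials (S(h_1,h_2)) all reduce to 0 modulo the current basis, so we have a Gröbner basis.
Inter-reduce: drop elements whose leading term is divisible by another's, tail-reduce, and make monic.
Reduced Gröbner basis: {b^3 - 2b^2 - 2a - 2, a^2 - ab - 2a + b + 2}.

These differ, so the ideals are not equal.

No, the ideals differ.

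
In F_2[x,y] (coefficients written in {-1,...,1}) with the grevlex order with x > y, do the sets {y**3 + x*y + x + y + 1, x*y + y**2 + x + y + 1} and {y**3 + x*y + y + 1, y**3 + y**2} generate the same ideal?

Two ideals are equal iff their reduced Gröbner bases coincide (the reduced basis is unique for a fixed ordering).
Buchberger on the first generating set:
f_1 = y**3 + x*y + x + y + 1, LT = y**3.
f_2 = x*y + y**2 + x + y + 1, LT = x*y.

S(f_1,f_2): lcm = x*y**3. S = y**4 + x**2*y + x*y**2 + y**3 + x**2 + x*y + y**2 + x.
  leading term y**4: subtract (y)·f_1 from y**4 + x**2*y + x*y**2 + y**3 + x**2 + x*y + y**2 + x → x**2*y + y**3 + x**2 + x + y
  leading term x**2*y: subtract (x)·f_2 from x**2*y + y**3 + x**2 + x + y → x*y**2 + y**3 + x*y + y
  leading term x*y**2: subtract (y)·f_2 from x*y**2 + y**3 + x*y + y → y**2
  leading term y**2: no divisor's leading term divides it; move y**2 to the remainder.
  remainder y**2 ≠ 0; add g_3 = y**2 to the basis.

S(f_1,g_3): lcm = y**3. S = x*y + x + y + 1.
  leading term x*y: subtract (1)·f_2 from x*y + x + y + 1 → y**2
  leading term y**2: subtract (1)·g_3 from y**2 → 0
  remainder 0.

S(f_2,g_3): lcm = x*y**2. S = y**3 + x*y + y**2 + y.
  leading term y**3: subtract (1)·f_1 from y**3 + x*y + y**2 + y → y**2 + x + 1
  leading term y**2: subtract (1)·g_3 from y**2 + x + 1 → x + 1
  leading term x: no divisor's leading term divides it; move x to the remainder.
  leading term 1: no divisor's leading term divides it; move 1 to the remainder.
  remainder x + 1 ≠ 0; add g_4 = x + 1 to the basis.

S(f_1,g_4): leading monomials are coprime, so the S-polynomial reduces to 0 (Buchberger's first criterion).
S(f_2,g_4): lcm = x*y. S = y**2 + x + 1.
  leading term y**2: subtract (1)·g_3 from y**2 + x + 1 → x + 1
  leading term x: subtract (1)·g_4 from x + 1 → 0
  remainder 0.

S(g_3,g_4): leading monomials are coprime, so the S-polynomial reduces to 0 (Buchberger's first criterion).
Every S-polynomial of the final basis reduces to 0, so we have a Gröbner basis.
Inter-reduce: drop elements whose leading term is divisible by another's, tail-reduce, and make monic.
Reduced Gröbner basis: {y**2, x + 1}.

Buchberger on the second generating set:
h_1 = y**3 + x*y + y + 1, LT = y**3.
h_2 = y**3 + y**2, LT = y**3.

S(h_1,h_2): lcm = y**3. S = x*y + y**2 + y + 1.
  leading term x*y: no divisor's leading term divides it; move x*y to the remainder.
  leading term y**2: no divisor's leading term divides it; move y**2 to the remainder.
  leading term y: no divisor's leading term divides it; move y to the remainder.
  leading term 1: no divisor's leading term divides it; move 1 to the remainder.
  remainder x*y + y**2 + y + 1 ≠ 0; add k_3 = x*y + y**2 + y + 1 to the basis.

S(h_1,k_3): lcm = x*y**3. S = y**4 + x**2*y + y**3 + x*y + y**2 + x.
  leading term y**4: subtract (y)·h_1 from y**4 + x**2*y + y**3 + x*y + y**2 + x → x**2*y + x*y**2 + y**3 + x*y + x + y
  leading term x**2*y: subtract (x)·k_3 from x**2*y + x*y**2 + y**3 + x*y + x + y → y**3 + y
  leading term y**3: subtract (1)·h_1 from y**3 + y → x*y + 1
  leading term x*y: subtract (1)·k_3 from x*y + 1 → y**2 + y
  leading term y**2: no divisor's leading term divides it; move y**2 to the remainder.
  leading term y: no divisor's leading term divides it; move y to the remainder.
  remainder y**2 + y ≠ 0; add k_4 = y**2 + y to the basis.

S(h_2,k_3): lcm = x*y**3. S = y**4 + x*y**2 + y**3 + y**2.
  leading term y**4: subtract (y)·h_1 from y**4 + x*y**2 + y**3 + y**2 → y**3 + y
  leading term y**3: subtract (1)·h_1 from y**3 + y → x*y + 1
  leading term x*y: subtract (1)·k_3 from x*y + 1 → y**2 + y
  leading term y**2: subtract (1)·k_4 from y**2 + y → 0
  remainder 0.

S(h_1,k_4): lcm = y**3. S = x*y + y**2 + y + 1.
  leading term x*y: subtract (1)·k_3 from x*y + y**2 + y + 1 → 0
  remainder 0.

S(h_2,k_4): lcm = y**3. S = 0.
  remainder 0.

S(k_3,k_4): lcm = x*y**2. S = y**3 + x*y + y**2 + y.
  leading term y**3: subtract (1)·h_1 from y**3 + x*y + y**2 + y → y**2 + 1
  leading term y**2: subtract (1)·k_4 from y**2 + 1 → y + 1
  leading term y: no divisor's leading term divides it; move y to the remainder.
  leading term 1: no divisor's leading term divides it; move 1 to the remainder.
  remainder y + 1 ≠ 0; add k_5 = y + 1 to the basis.

S(h_1,k_5): lcm = y**3. S = x*y + y**2 + y + 1.
  leading term x*y: subtract (1)·k_3 from x*y + y**2 + y + 1 → 0
  remainder 0.

S(h_2,k_5): lcm = y**3. S = 0.
  remainder 0.

S(k_3,k_5): lcm = x*y. S = y**2 + x + y + 1.
  leading term y**2: subtract (1)·k_4 from y**2 + x + y + 1 → x + 1
  leading term x: no divisor's leading term divides it; move x to the remainder.
  leading term 1: no divisor's leading term divides it; move 1 to the remainder.
  remainder x + 1 ≠ 0; add k_6 = x + 1 to the basis.

S(k_4,k_5): lcm = y**2. S = 0.
  remainder 0.

S(h_1,k_6): leading monomials are coprime, so the S-polynomial reduces to 0 (Buchberger's first criterion).
S(h_2,k_6): leading monomials are coprime, so the S-polynomial reduces to 0 (Buchberger's first criterion).
S(k_3,k_6): lcm = x*y. S = y**2 + 1.
  leading term y**2: subtract (1)·k_4 from y**2 + 1 → y + 1
  leading term y: subtract (1)·k_5 from y + 1 → 0
  remainder 0.

S(k_4,k_6): leading monomials are coprime, so the S-polynomial reduces to 0 (Buchberger's first criterion).
S(k_5,k_6): leading monomials are coprime, so the S-polynomial reduces to 0 (Buchberger's first criterion).
Every S-polynomial of the final basis reduces to 0, so we have a Gröbner basis.
Inter-reduce: drop elements whose leading term is divisible by another's, tail-reduce, and make monic.
Reduced Gröbner basis: {x + 1, y + 1}.

Since the reduced bases disagree, the two ideals are not the same.

No, the ideals differ.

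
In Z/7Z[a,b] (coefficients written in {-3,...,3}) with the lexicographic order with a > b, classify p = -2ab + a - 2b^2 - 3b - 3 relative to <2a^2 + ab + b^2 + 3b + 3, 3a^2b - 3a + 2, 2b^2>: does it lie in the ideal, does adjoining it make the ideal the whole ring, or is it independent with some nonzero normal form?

First compute the reduced Gröbner basis of I by Buchberger's algorithm.
f_1 = 2a^2 + ab + b^2 + 3b + 3, LT = a^2.
f_2 = 3a^2b - 3a + 2, LT = a^2b.
f_3 = 2b^2, LT = b^2.

S(f_1,f_2): lcm = a^2b. S = -3ab^2 + a - 3b^3 - 2b^2 - 2b - 3.
  leading term ab^2: subtract (2a)·f_3 from -3ab^2 + a - 3b^3 - 2b^2 - 2b - 3 → a - 3b^3 - 2b^2 - 2b - 3
  leading term a: no divisor's leading term divides it; move a to the remainder.
  leading term b^3: subtract (2b)·f_3 from -3b^3 - 2b^2 - 2b - 3 → -2b^2 - 2b - 3
  leading term b^2: subtract (-1)·f_3 from -2b^2 - 2b - 3 → -2b - 3
  leading term b: no divisor's leading term divides it; move -2b to the remainder.
  leading term 1: no divisor's leading term divides it; move -3 to the remainder.
  remainder a - 2b - 3 ≠ 0; add h_4 = a - 2b - 3 to the basis.

S(f_1,f_3): leading monomials are coprime, so the S-polynomial reduces to 0 (Buchberger's first criterion).
S(f_2,f_3): lcm = a^2b^2. S = -ab + 3b.
  leading term ab: subtract (-b)·h_4 from -ab + 3b → -2b^2
  leading term b^2: subtract (-1)·f_3 from -2b^2 → 0
  remainder 0.

S(f_1,h_4): lcm = a^2. S = -ab + 3a - 3b^2 - 2b - 2.
  leading term ab: subtract (-b)·h_4 from -ab + 3a - 3b^2 - 2b - 2 → 3a + 2b^2 + 2b - 2
  leading term a: subtract (3)·h_4 from 3a + 2b^2 + 2b - 2 → 2b^2 + b
  leading term b^2: subtract (1)·f_3 from 2b^2 + b → b
  leading term b: no divisor's leading term divides it; move b to the remainder.
  remainder b ≠ 0; add h_5 = b to the basis.

S(f_2,h_4): lcm = a^2b. S = 2ab^2 + 3ab - a + 3.
  leading term ab^2: subtract (a)·f_3 from 2ab^2 + 3ab - a + 3 → 3ab - a + 3
  leading term ab: subtract (3b)·h_4 from 3ab - a + 3 → -a - b^2 + 2b + 3
  leading term a: subtract (-1)·h_4 from -a - b^2 + 2b + 3 → -b^2
  leading term b^2: subtract (3)·f_3 from -b^2 → 0
  remainder 0.

S(f_3,h_4): leading monomials are coprime, so the S-polynomial reduces to 0 (Buchberger's first criterion).
S(f_1,h_5): leading monomials are coprime, so the S-polynomial reduces to 0 (Buchberger's first criterion).
S(f_2,h_5): lcm = a^2b. S = -a + 3.
  leading term a: subtract (-1)·h_4 from -a + 3 → -2b
  leading term b: subtract (-2)·h_5 from -2b → 0
  remainder 0.

S(f_3,h_5): lcm = b^2. S = 0.
  remainder 0.

S(h_4,h_5): leading monomials are coprime, so the S-polynomial reduces to 0 (Buchberger's first criterion).
Every S-polynomial of the final basis reduces to 0, so we have a Gröbner basis.
Inter-reduce: drop elements whose leading term is divisible by another's, tail-reduce, and make monic.
Reduced Gröbner basis: {a - 3, b}.
Label its elements g_1 = a - 3, g_2 = b.

Reduce p = -2ab + a - 2b^2 - 3b - 3 modulo G:
  leading term ab: subtract (-2b)·g_1 from -2ab + a - 2b^2 - 3b - 3 → a - 2b^2 - 2b - 3
  leading term a: subtract (1)·g_1 from a - 2b^2 - 2b - 3 → -2b^2 - 2b
  leading term b^2: subtract (-2b)·g_2 from -2b^2 - 2b → -2b
  leading term b: subtract (-2)·g_2 from -2b → 0
  normal form = 0.
Since the normal form is 0, p ∈ I.

Ideal membership is decidable via reduction modulo a Gröbner basis.

-2ab + a - 2b^2 - 3b - 3 lies in I (it reduces to 0).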